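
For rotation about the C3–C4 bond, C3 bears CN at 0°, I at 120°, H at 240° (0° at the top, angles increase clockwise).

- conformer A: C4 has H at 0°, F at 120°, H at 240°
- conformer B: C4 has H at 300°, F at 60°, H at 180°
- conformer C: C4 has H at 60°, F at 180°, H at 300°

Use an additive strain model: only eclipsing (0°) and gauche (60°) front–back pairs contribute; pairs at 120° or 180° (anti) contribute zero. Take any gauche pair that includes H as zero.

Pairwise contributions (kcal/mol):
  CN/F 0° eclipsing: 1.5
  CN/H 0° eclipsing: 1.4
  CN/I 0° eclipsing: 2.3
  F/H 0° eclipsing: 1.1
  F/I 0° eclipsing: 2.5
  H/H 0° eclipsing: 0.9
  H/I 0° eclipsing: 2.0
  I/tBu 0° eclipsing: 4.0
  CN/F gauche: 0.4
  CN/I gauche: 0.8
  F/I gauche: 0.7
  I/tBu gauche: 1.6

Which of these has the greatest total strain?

A

A (eclipsed): CN(0°)/H(0°) eclipsed 1.4; I(120°)/F(120°) eclipsed 2.5; H(240°)/H(240°) eclipsed 0.9 → 4.8 kcal/mol.
B (staggered): CN(0°)/F(60°) gauche 0.4; I(120°)/F(60°) gauche 0.7 → 1.1 kcal/mol.
C (staggered): I(120°)/F(180°) gauche 0.7 → 0.7 kcal/mol.
A has the highest total (4.8 kcal/mol).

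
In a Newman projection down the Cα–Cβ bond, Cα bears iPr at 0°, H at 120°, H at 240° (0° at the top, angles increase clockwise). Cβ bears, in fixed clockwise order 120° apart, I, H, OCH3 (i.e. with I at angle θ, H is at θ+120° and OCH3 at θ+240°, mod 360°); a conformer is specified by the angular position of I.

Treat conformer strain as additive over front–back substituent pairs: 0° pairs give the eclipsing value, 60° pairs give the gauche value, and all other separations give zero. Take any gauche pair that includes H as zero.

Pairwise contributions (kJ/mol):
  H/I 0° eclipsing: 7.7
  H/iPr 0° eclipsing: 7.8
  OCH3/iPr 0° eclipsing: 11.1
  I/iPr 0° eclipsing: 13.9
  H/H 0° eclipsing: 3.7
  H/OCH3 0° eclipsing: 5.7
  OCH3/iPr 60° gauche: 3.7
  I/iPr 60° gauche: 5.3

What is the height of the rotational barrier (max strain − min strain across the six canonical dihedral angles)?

19.6 kJ/mol

I at 0° (eclipsed): iPr–I eclipsed, H–H eclipsed, H–OCH3 eclipsed; 13.9 + 3.7 + 5.7 = 23.3 kJ/mol.
I at 60° (staggered): iPr–I gauche, iPr–OCH3 gauche; 5.3 + 3.7 = 9.0 kJ/mol.
I at 120° (eclipsed): iPr–OCH3 eclipsed, H–I eclipsed, H–H eclipsed; 11.1 + 7.7 + 3.7 = 22.5 kJ/mol.
I at 180° (staggered): iPr–OCH3 gauche; 3.7 = 3.7 kJ/mol.
I at 240° (eclipsed): iPr–H eclipsed, H–OCH3 eclipsed, H–I eclipsed; 7.8 + 5.7 + 7.7 = 21.2 kJ/mol.
I at 300° (staggered): iPr–I gauche; 5.3 = 5.3 kJ/mol.
Max at 0° (23.3 kJ/mol), min at 180° (3.7 kJ/mol); barrier = 19.6 kJ/mol.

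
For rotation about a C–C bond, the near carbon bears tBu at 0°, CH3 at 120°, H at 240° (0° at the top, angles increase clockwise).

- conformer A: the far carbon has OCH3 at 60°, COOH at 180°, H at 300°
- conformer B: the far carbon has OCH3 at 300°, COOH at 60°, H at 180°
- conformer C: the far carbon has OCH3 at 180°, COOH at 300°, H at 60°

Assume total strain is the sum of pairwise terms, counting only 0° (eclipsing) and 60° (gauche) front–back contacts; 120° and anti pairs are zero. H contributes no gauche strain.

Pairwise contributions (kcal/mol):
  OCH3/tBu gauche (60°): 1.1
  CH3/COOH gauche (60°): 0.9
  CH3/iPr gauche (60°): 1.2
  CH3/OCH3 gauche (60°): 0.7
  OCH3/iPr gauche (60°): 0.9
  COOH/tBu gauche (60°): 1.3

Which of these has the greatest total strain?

B

A (staggered): tBu–OCH3 gauche, CH3–OCH3 gauche, CH3–COOH gauche; 1.1 + 0.7 + 0.9 = 2.7 kcal/mol.
B (staggered): tBu–OCH3 gauche, tBu–COOH gauche, CH3–COOH gauche; 1.1 + 1.3 + 0.9 = 3.3 kcal/mol.
C (staggered): tBu–COOH gauche, CH3–OCH3 gauche; 1.3 + 0.7 = 2.0 kcal/mol.
B has the highest total (3.3 kcal/mol).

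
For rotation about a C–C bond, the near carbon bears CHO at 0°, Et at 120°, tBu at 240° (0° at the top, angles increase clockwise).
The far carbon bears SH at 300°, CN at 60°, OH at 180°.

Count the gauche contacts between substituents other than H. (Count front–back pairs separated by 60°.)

Non-H gauche pairs: CHO(0°)/SH(300°); CHO(0°)/CN(60°); Et(120°)/CN(60°); Et(120°)/OH(180°); tBu(240°)/SH(300°); tBu(240°)/OH(180°) — 6 interactions.

6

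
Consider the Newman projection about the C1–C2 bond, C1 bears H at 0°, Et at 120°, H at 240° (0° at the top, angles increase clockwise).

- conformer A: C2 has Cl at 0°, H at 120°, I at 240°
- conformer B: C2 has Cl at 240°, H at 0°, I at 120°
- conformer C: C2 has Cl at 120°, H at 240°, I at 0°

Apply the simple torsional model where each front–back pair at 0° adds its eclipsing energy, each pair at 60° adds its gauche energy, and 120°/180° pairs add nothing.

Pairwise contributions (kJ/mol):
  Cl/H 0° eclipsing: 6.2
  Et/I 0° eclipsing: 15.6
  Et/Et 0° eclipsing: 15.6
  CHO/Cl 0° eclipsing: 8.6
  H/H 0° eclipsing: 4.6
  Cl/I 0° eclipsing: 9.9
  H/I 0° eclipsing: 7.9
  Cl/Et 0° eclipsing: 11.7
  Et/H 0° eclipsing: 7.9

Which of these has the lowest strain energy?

A

A (eclipsed): H–Cl eclipsed, Et–H eclipsed, H–I eclipsed; 6.2 + 7.9 + 7.9 = 22.0 kJ/mol.
B (eclipsed): H–H eclipsed, Et–I eclipsed, H–Cl eclipsed; 4.6 + 15.6 + 6.2 = 26.4 kJ/mol.
C (eclipsed): H–I eclipsed, Et–Cl eclipsed, H–H eclipsed; 7.9 + 11.7 + 4.6 = 24.2 kJ/mol.
A has the lowest total (22.0 kJ/mol).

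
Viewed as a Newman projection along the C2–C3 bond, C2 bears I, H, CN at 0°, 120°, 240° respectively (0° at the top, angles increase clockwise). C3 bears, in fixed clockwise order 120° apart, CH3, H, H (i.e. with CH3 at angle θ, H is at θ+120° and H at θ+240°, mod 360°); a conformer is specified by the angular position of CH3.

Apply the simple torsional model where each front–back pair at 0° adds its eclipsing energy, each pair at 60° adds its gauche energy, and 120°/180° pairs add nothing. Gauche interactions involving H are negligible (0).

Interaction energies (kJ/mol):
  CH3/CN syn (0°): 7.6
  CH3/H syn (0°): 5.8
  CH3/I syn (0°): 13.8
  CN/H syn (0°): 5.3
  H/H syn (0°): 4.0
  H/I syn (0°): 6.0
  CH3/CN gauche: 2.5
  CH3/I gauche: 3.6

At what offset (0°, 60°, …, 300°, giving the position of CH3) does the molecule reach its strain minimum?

CH3 at 0° (eclipsed): I–CH3 eclipsed, H–H eclipsed, CN–H eclipsed; 13.8 + 4.0 + 5.3 = 23.1 kJ/mol.
CH3 at 60° (staggered): I–CH3 gauche; 3.6 = 3.6 kJ/mol.
CH3 at 120° (eclipsed): I–H eclipsed, H–CH3 eclipsed, CN–H eclipsed; 6.0 + 5.8 + 5.3 = 17.1 kJ/mol.
CH3 at 180° (staggered): CN–CH3 gauche; 2.5 = 2.5 kJ/mol.
CH3 at 240° (eclipsed): I–H eclipsed, H–H eclipsed, CN–CH3 eclipsed; 6.0 + 4.0 + 7.6 = 17.6 kJ/mol.
CH3 at 300° (staggered): I–CH3 gauche, CN–CH3 gauche; 3.6 + 2.5 = 6.1 kJ/mol.
The minimum (2.5 kJ/mol) occurs with CH3 at 180°.

180°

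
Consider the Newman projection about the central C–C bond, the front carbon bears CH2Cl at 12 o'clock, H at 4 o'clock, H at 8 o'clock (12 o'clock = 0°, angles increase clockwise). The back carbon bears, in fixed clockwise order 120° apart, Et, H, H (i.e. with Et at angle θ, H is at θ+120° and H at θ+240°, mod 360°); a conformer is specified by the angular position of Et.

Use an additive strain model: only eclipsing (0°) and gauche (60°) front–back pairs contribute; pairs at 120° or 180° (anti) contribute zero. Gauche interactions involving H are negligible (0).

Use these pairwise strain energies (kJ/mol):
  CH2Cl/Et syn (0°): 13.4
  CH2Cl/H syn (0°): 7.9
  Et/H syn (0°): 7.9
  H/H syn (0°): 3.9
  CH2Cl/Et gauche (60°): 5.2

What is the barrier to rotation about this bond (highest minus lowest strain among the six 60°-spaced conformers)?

21.2 kJ/mol

Et at 0° (eclipsed): CH2Cl–Et eclipsed, H–H eclipsed, H–H eclipsed; 13.4 + 3.9 + 3.9 = 21.2 kJ/mol.
Et at 60° (staggered): CH2Cl–Et gauche; 5.2 = 5.2 kJ/mol.
Et at 120° (eclipsed): CH2Cl–H eclipsed, H–Et eclipsed, H–H eclipsed; 7.9 + 7.9 + 3.9 = 19.7 kJ/mol.
Et at 180° (staggered): no non-H gauche contacts → 0.0 kJ/mol.
Et at 240° (eclipsed): CH2Cl–H eclipsed, H–H eclipsed, H–Et eclipsed; 7.9 + 3.9 + 7.9 = 19.7 kJ/mol.
Et at 300° (staggered): CH2Cl–Et gauche; 5.2 = 5.2 kJ/mol.
Max at 0° (21.2 kJ/mol), min at 180° (0.0 kJ/mol); barrier = 21.2 kJ/mol.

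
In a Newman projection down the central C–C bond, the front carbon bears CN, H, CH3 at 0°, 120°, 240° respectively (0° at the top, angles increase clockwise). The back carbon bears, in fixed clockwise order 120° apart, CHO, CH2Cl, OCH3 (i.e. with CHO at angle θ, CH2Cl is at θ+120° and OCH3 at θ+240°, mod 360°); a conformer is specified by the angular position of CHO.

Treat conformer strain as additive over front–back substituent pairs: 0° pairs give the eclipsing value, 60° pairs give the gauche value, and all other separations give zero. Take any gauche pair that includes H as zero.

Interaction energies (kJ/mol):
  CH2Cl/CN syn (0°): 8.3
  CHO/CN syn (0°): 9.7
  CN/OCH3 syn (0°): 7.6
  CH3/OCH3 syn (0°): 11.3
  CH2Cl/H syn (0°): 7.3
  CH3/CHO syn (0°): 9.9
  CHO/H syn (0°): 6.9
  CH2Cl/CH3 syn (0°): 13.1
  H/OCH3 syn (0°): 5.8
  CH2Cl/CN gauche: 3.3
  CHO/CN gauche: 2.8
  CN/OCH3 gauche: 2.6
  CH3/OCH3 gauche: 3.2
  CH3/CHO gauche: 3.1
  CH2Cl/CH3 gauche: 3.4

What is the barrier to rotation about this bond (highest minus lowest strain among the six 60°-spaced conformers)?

16.3 kJ/mol

CHO at 0° is eclipsed. CN at 0° is eclipsed with CHO at 0° (9.7); H at 120° is eclipsed with CH2Cl at 120° (7.3); CH3 at 240° is eclipsed with OCH3 at 240° (11.3). Total 28.3 kJ/mol.
CHO at 60° is staggered. CN at 0° is gauche with CHO at 60° (2.8); CN at 0° is gauche with OCH3 at 300° (2.6); CH3 at 240° is gauche with CH2Cl at 180° (3.4); CH3 at 240° is gauche with OCH3 at 300° (3.2). Total 12.0 kJ/mol.
CHO at 120° is eclipsed. CN at 0° is eclipsed with OCH3 at 0° (7.6); H at 120° is eclipsed with CHO at 120° (6.9); CH3 at 240° is eclipsed with CH2Cl at 240° (13.1). Total 27.6 kJ/mol.
CHO at 180° is staggered. CN at 0° is gauche with CH2Cl at 300° (3.3); CN at 0° is gauche with OCH3 at 60° (2.6); CH3 at 240° is gauche with CHO at 180° (3.1); CH3 at 240° is gauche with CH2Cl at 300° (3.4). Total 12.4 kJ/mol.
CHO at 240° is eclipsed. CN at 0° is eclipsed with CH2Cl at 0° (8.3); H at 120° is eclipsed with OCH3 at 120° (5.8); CH3 at 240° is eclipsed with CHO at 240° (9.9). Total 24.0 kJ/mol.
CHO at 300° is staggered. CN at 0° is gauche with CHO at 300° (2.8); CN at 0° is gauche with CH2Cl at 60° (3.3); CH3 at 240° is gauche with CHO at 300° (3.1); CH3 at 240° is gauche with OCH3 at 180° (3.2). Total 12.4 kJ/mol.
Max at 0° (28.3 kJ/mol), min at 60° (12.0 kJ/mol); barrier = 16.3 kJ/mol.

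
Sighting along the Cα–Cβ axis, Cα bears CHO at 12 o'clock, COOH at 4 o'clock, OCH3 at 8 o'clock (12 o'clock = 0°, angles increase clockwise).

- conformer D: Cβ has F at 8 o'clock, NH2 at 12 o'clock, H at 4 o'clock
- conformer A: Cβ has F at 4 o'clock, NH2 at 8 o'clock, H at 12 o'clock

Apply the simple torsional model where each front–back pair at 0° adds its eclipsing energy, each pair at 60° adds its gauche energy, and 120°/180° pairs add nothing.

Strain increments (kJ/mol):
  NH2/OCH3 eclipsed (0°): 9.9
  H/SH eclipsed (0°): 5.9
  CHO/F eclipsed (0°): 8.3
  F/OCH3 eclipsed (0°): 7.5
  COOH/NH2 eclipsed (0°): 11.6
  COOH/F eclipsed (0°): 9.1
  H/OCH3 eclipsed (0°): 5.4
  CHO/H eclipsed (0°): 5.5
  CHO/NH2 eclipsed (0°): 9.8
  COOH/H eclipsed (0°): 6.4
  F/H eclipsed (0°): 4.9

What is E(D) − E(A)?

D is eclipsed. CHO at 0° is eclipsed with NH2 at 0° (9.8); COOH at 120° is eclipsed with H at 120° (6.4); OCH3 at 240° is eclipsed with F at 240° (7.5). Total 23.7 kJ/mol.
A is eclipsed. CHO at 0° is eclipsed with H at 0° (5.5); COOH at 120° is eclipsed with F at 120° (9.1); OCH3 at 240° is eclipsed with NH2 at 240° (9.9). Total 24.5 kJ/mol.
E(D) − E(A) = 23.7 − 24.5 = -0.8 kJ/mol.

-0.8 kJ/mol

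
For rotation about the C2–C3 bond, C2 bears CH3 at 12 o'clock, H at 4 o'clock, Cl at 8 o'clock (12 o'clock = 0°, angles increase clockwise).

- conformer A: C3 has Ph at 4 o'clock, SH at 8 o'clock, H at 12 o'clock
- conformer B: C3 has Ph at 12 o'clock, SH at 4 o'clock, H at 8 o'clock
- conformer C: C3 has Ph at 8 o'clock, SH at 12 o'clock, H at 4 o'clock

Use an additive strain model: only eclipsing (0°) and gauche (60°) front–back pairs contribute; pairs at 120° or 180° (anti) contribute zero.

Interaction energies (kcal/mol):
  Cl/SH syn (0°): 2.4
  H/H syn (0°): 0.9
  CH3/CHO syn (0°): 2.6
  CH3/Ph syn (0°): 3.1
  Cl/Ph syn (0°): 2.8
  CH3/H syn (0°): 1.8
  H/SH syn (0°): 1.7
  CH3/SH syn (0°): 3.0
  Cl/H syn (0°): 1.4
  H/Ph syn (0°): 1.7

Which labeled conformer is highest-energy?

C

A (eclipsed): CH3–H eclipsed, H–Ph eclipsed, Cl–SH eclipsed; 1.8 + 1.7 + 2.4 = 5.9 kcal/mol.
B (eclipsed): CH3–Ph eclipsed, H–SH eclipsed, Cl–H eclipsed; 3.1 + 1.7 + 1.4 = 6.2 kcal/mol.
C (eclipsed): CH3–SH eclipsed, H–H eclipsed, Cl–Ph eclipsed; 3.0 + 0.9 + 2.8 = 6.7 kcal/mol.
C has the highest total (6.7 kcal/mol).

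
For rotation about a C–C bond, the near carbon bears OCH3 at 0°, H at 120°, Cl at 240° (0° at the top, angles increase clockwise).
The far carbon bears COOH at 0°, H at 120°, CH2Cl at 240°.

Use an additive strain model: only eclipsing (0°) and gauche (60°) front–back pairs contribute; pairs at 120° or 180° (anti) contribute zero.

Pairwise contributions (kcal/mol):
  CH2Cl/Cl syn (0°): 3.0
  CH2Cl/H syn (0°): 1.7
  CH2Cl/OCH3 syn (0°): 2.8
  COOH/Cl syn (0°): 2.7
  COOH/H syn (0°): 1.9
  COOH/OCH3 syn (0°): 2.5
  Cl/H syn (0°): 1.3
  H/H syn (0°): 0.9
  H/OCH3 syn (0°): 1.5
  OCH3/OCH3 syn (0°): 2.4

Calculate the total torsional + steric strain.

This conformer is eclipsed. OCH3 at 0° is eclipsed with COOH at 0° (2.5); H at 120° is eclipsed with H at 120° (0.9); Cl at 240° is eclipsed with CH2Cl at 240° (3.0). Total 6.4 kcal/mol.

6.4 kcal/mol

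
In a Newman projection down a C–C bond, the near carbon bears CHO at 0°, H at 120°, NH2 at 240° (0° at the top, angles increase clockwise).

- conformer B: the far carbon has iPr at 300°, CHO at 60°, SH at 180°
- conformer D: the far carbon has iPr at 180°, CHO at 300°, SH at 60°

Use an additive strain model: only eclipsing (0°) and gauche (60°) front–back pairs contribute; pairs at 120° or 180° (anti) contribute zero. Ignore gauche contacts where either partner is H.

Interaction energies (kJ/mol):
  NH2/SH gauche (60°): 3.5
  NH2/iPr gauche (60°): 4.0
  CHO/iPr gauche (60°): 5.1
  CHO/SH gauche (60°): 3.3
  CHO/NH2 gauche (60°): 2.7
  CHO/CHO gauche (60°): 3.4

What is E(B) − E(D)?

B (staggered): CHO–iPr gauche, CHO–CHO gauche, NH2–iPr gauche, NH2–SH gauche; 5.1 + 3.4 + 4.0 + 3.5 = 16.0 kJ/mol.
D (staggered): CHO–CHO gauche, CHO–SH gauche, NH2–iPr gauche, NH2–CHO gauche; 3.4 + 3.3 + 4.0 + 2.7 = 13.4 kJ/mol.
E(B) − E(D) = 16.0 − 13.4 = +2.6 kJ/mol.

+2.6 kJ/mol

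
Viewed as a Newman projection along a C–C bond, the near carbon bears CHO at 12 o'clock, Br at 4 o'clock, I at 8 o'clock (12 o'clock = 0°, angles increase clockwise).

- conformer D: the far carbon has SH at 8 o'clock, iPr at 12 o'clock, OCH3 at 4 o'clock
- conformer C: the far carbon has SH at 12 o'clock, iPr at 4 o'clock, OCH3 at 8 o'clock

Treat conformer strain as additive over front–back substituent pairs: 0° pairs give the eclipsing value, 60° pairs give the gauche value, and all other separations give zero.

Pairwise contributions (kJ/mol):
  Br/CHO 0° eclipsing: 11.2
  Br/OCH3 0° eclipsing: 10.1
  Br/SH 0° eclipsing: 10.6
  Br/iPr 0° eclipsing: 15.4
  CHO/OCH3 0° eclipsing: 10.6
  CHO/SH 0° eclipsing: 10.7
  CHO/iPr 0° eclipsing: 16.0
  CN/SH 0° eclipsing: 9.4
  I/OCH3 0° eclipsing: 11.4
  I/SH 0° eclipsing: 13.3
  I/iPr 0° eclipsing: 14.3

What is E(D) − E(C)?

D (eclipsed): CHO–iPr eclipsed, Br–OCH3 eclipsed, I–SH eclipsed; 16.0 + 10.1 + 13.3 = 39.4 kJ/mol.
C (eclipsed): CHO–SH eclipsed, Br–iPr eclipsed, I–OCH3 eclipsed; 10.7 + 15.4 + 11.4 = 37.5 kJ/mol.
E(D) − E(C) = 39.4 − 37.5 = +1.9 kJ/mol.

+1.9 kJ/mol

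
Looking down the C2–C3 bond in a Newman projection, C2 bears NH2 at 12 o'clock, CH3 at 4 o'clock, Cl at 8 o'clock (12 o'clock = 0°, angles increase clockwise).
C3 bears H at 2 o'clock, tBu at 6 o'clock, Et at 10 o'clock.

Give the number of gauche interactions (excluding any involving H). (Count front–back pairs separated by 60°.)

Non-H gauche pairs: NH2(0°)/Et(300°); CH3(120°)/tBu(180°); Cl(240°)/tBu(180°); Cl(240°)/Et(300°) — 4 interactions.

4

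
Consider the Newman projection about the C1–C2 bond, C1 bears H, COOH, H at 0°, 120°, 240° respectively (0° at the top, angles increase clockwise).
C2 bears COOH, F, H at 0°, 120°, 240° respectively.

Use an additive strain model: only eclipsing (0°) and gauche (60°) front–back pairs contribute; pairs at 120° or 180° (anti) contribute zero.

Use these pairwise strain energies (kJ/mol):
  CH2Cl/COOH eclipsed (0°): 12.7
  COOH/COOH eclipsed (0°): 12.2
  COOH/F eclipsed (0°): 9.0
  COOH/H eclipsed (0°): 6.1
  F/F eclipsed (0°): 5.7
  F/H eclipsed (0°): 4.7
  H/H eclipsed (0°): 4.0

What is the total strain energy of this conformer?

19.1 kJ/mol

This conformer is eclipsed. H at 0° is eclipsed with COOH at 0° (6.1); COOH at 120° is eclipsed with F at 120° (9.0); H at 240° is eclipsed with H at 240° (4.0). Total 19.1 kJ/mol.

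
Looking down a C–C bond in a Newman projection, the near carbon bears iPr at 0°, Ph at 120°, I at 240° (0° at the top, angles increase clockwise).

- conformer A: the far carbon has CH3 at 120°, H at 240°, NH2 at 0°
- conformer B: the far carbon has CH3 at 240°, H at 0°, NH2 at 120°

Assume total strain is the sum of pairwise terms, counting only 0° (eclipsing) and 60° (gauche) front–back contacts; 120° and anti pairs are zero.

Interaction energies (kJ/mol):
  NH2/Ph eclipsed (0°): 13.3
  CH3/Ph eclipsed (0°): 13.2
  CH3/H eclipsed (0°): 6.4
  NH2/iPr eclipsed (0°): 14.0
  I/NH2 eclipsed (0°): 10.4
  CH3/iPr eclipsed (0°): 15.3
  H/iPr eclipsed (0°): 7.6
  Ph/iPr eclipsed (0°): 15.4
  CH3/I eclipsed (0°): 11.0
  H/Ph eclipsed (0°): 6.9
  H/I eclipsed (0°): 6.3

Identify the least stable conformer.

A (eclipsed): iPr(0°)/NH2(0°) eclipsed 14.0; Ph(120°)/CH3(120°) eclipsed 13.2; I(240°)/H(240°) eclipsed 6.3 → 33.5 kJ/mol.
B (eclipsed): iPr(0°)/H(0°) eclipsed 7.6; Ph(120°)/NH2(120°) eclipsed 13.3; I(240°)/CH3(240°) eclipsed 11.0 → 31.9 kJ/mol.
A has the highest total (33.5 kJ/mol).

A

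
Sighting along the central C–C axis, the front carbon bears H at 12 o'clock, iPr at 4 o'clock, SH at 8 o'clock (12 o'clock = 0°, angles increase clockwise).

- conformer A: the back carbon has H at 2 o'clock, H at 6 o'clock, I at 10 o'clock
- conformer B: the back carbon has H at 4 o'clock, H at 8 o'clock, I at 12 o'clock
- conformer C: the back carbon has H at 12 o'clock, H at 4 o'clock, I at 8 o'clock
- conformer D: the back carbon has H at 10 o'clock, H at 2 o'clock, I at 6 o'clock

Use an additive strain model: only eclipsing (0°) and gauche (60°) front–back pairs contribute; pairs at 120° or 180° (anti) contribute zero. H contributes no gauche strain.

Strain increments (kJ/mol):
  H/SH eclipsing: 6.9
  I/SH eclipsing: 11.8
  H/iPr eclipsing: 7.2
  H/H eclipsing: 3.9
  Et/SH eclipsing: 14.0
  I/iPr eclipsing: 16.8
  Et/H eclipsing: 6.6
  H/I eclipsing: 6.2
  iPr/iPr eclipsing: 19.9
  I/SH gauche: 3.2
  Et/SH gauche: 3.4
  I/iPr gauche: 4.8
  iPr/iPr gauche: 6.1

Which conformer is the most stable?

A (staggered): SH(240°)/I(300°) gauche 3.2 → 3.2 kJ/mol.
B (eclipsed): H(0°)/I(0°) eclipsed 6.2; iPr(120°)/H(120°) eclipsed 7.2; SH(240°)/H(240°) eclipsed 6.9 → 20.3 kJ/mol.
C (eclipsed): H(0°)/H(0°) eclipsed 3.9; iPr(120°)/H(120°) eclipsed 7.2; SH(240°)/I(240°) eclipsed 11.8 → 22.9 kJ/mol.
D (staggered): iPr(120°)/I(180°) gauche 4.8; SH(240°)/I(180°) gauche 3.2 → 8.0 kJ/mol.
A has the lowest total (3.2 kJ/mol).

A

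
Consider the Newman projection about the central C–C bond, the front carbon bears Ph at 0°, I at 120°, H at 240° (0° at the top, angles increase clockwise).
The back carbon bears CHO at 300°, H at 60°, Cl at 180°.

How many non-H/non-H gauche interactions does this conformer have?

2

Non-H gauche pairs: Ph(0°)/CHO(300°); I(120°)/Cl(180°) — 2 interactions.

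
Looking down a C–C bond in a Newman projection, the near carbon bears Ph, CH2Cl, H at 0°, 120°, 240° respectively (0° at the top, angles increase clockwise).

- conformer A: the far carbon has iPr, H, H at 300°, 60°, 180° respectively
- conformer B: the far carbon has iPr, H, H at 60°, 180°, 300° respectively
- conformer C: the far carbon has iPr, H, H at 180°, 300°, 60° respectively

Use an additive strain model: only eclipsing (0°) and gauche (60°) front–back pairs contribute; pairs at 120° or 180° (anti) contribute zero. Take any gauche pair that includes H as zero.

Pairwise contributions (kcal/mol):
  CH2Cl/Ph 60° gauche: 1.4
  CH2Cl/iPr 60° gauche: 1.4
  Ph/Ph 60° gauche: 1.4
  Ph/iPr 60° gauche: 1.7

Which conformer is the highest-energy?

B

A (staggered): Ph–iPr gauche; 1.7 = 1.7 kcal/mol.
B (staggered): Ph–iPr gauche, CH2Cl–iPr gauche; 1.7 + 1.4 = 3.1 kcal/mol.
C (staggered): CH2Cl–iPr gauche; 1.4 = 1.4 kcal/mol.
B has the highest total (3.1 kcal/mol).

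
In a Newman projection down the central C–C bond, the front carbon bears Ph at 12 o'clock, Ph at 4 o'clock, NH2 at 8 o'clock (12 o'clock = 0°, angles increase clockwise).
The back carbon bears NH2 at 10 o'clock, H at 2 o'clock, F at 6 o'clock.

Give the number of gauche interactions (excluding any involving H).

4

Non-H gauche pairs: Ph(0°)/NH2(300°); Ph(120°)/F(180°); NH2(240°)/NH2(300°); NH2(240°)/F(180°) — 4 interactions.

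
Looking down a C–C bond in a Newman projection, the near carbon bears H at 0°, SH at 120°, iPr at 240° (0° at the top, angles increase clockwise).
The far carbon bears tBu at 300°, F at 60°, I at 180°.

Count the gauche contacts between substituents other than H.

Non-H gauche pairs: SH(120°)/F(60°); SH(120°)/I(180°); iPr(240°)/tBu(300°); iPr(240°)/I(180°) — 4 interactions.

4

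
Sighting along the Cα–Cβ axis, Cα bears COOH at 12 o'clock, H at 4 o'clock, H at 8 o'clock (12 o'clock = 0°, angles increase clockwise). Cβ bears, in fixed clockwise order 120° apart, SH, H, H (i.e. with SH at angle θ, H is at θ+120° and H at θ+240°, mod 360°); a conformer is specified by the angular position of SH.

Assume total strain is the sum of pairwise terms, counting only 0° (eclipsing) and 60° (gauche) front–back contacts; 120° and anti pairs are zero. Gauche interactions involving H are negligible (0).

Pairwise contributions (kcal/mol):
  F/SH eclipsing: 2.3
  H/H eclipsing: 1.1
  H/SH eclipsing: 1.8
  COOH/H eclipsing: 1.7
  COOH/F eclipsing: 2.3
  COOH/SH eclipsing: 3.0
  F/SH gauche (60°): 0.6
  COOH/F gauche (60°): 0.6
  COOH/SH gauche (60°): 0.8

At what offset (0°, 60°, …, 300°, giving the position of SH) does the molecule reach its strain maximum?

0°

SH at 0° (eclipsed): COOH–SH eclipsed, H–H eclipsed, H–H eclipsed; 3.0 + 1.1 + 1.1 = 5.2 kcal/mol.
SH at 60° (staggered): COOH–SH gauche; 0.8 = 0.8 kcal/mol.
SH at 120° (eclipsed): COOH–H eclipsed, H–SH eclipsed, H–H eclipsed; 1.7 + 1.8 + 1.1 = 4.6 kcal/mol.
SH at 180° (staggered): no non-H gauche contacts → 0.0 kcal/mol.
SH at 240° (eclipsed): COOH–H eclipsed, H–H eclipsed, H–SH eclipsed; 1.7 + 1.1 + 1.8 = 4.6 kcal/mol.
SH at 300° (staggered): COOH–SH gauche; 0.8 = 0.8 kcal/mol.
The maximum (5.2 kcal/mol) occurs with SH at 0°.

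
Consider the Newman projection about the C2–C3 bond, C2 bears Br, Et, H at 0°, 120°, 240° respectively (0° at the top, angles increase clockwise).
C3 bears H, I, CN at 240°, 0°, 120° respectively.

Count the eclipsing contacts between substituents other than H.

Non-H eclipsing pairs: Br(0°)/I(0°); Et(120°)/CN(120°) — 2 interactions.

2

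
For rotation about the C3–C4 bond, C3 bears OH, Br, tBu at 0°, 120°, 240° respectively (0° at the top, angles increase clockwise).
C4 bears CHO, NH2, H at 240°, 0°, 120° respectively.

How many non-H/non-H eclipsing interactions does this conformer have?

2

Non-H eclipsing pairs: OH(0°)/NH2(0°); tBu(240°)/CHO(240°) — 2 interactions.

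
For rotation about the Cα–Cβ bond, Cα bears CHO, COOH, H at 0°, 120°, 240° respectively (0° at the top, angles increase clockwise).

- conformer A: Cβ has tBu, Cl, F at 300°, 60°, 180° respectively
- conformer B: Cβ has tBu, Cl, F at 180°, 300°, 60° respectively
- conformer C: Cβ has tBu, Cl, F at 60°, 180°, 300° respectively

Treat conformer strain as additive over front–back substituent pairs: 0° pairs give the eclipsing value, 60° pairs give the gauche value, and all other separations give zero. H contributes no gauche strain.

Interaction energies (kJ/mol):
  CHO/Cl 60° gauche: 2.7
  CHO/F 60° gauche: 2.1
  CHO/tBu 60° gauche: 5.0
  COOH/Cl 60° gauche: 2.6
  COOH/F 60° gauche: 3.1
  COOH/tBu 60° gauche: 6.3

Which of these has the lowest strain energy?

A

A (staggered): CHO(0°)/tBu(300°) gauche 5.0; CHO(0°)/Cl(60°) gauche 2.7; COOH(120°)/Cl(60°) gauche 2.6; COOH(120°)/F(180°) gauche 3.1 → 13.4 kJ/mol.
B (staggered): CHO(0°)/Cl(300°) gauche 2.7; CHO(0°)/F(60°) gauche 2.1; COOH(120°)/tBu(180°) gauche 6.3; COOH(120°)/F(60°) gauche 3.1 → 14.2 kJ/mol.
C (staggered): CHO(0°)/tBu(60°) gauche 5.0; CHO(0°)/F(300°) gauche 2.1; COOH(120°)/tBu(60°) gauche 6.3; COOH(120°)/Cl(180°) gauche 2.6 → 16.0 kJ/mol.
A has the lowest total (13.4 kJ/mol).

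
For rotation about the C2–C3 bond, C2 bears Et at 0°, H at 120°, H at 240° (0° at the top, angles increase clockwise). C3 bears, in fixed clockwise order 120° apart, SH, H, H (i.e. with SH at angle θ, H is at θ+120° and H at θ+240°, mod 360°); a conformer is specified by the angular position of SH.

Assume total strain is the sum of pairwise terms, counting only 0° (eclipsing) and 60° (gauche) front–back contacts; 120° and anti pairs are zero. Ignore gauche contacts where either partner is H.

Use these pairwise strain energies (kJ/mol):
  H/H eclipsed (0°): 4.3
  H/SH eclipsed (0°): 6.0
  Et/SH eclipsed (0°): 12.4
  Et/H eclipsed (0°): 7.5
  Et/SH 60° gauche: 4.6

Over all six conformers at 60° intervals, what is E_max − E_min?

SH at 0° (eclipsed): Et–SH eclipsed, H–H eclipsed, H–H eclipsed; 12.4 + 4.3 + 4.3 = 21.0 kJ/mol.
SH at 60° (staggered): Et–SH gauche; 4.6 = 4.6 kJ/mol.
SH at 120° (eclipsed): Et–H eclipsed, H–SH eclipsed, H–H eclipsed; 7.5 + 6.0 + 4.3 = 17.8 kJ/mol.
SH at 180° (staggered): no non-H gauche contacts → 0.0 kJ/mol.
SH at 240° (eclipsed): Et–H eclipsed, H–H eclipsed, H–SH eclipsed; 7.5 + 4.3 + 6.0 = 17.8 kJ/mol.
SH at 300° (staggered): Et–SH gauche; 4.6 = 4.6 kJ/mol.
Max at 0° (21.0 kJ/mol), min at 180° (0.0 kJ/mol); barrier = 21.0 kJ/mol.

21.0 kJ/mol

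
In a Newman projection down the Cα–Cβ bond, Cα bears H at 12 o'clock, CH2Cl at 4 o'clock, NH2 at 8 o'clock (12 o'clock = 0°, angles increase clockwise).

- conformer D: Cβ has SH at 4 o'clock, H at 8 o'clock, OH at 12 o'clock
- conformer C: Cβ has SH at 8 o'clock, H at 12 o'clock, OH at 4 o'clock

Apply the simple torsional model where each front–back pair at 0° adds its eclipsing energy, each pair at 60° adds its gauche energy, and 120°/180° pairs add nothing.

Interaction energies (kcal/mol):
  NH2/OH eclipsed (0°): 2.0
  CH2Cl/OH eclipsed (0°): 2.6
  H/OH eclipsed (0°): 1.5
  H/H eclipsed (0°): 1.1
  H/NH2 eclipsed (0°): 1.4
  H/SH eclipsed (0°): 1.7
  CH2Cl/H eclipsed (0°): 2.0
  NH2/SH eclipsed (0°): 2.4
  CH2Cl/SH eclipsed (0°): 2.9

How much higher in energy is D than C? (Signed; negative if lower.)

D (eclipsed): H(0°)/OH(0°) eclipsed 1.5; CH2Cl(120°)/SH(120°) eclipsed 2.9; NH2(240°)/H(240°) eclipsed 1.4 → 5.8 kcal/mol.
C (eclipsed): H(0°)/H(0°) eclipsed 1.1; CH2Cl(120°)/OH(120°) eclipsed 2.6; NH2(240°)/SH(240°) eclipsed 2.4 → 6.1 kcal/mol.
E(D) − E(C) = 5.8 − 6.1 = -0.3 kcal/mol.

-0.3 kcal/mol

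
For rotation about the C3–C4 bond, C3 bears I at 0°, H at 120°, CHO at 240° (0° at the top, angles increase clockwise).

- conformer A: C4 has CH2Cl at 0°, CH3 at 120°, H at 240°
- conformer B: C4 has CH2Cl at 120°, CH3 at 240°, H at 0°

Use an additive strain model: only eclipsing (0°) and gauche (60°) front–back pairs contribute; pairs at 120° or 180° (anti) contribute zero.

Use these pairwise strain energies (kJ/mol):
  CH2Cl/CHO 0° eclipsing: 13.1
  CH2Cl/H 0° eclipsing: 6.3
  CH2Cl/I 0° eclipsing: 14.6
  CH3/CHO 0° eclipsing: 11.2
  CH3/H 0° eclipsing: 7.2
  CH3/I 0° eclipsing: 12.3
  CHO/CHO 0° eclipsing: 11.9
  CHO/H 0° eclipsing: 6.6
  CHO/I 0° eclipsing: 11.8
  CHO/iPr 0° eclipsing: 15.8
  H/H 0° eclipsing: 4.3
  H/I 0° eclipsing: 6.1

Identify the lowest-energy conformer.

B

A (eclipsed): I–CH2Cl eclipsed, H–CH3 eclipsed, CHO–H eclipsed; 14.6 + 7.2 + 6.6 = 28.4 kJ/mol.
B (eclipsed): I–H eclipsed, H–CH2Cl eclipsed, CHO–CH3 eclipsed; 6.1 + 6.3 + 11.2 = 23.6 kJ/mol.
B has the lowest total (23.6 kJ/mol).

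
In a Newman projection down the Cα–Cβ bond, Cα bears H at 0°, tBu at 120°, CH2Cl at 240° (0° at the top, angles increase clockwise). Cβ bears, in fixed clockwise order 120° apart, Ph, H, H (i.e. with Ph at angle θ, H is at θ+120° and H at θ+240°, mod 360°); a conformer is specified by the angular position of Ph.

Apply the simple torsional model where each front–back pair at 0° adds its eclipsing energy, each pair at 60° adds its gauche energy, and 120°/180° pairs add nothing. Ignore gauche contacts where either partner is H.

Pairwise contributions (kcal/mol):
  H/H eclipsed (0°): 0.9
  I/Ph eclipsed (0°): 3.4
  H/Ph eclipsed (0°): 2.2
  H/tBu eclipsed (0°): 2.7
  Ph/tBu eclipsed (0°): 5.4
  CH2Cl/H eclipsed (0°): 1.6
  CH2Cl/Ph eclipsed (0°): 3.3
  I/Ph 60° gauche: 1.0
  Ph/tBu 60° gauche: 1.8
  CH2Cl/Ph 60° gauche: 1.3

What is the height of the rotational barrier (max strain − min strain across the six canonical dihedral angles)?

6.6 kcal/mol

Ph at 0° (eclipsed): H(0°)/Ph(0°) eclipsed 2.2; tBu(120°)/H(120°) eclipsed 2.7; CH2Cl(240°)/H(240°) eclipsed 1.6 → 6.5 kcal/mol.
Ph at 60° (staggered): tBu(120°)/Ph(60°) gauche 1.8 → 1.8 kcal/mol.
Ph at 120° (eclipsed): H(0°)/H(0°) eclipsed 0.9; tBu(120°)/Ph(120°) eclipsed 5.4; CH2Cl(240°)/H(240°) eclipsed 1.6 → 7.9 kcal/mol.
Ph at 180° (staggered): tBu(120°)/Ph(180°) gauche 1.8; CH2Cl(240°)/Ph(180°) gauche 1.3 → 3.1 kcal/mol.
Ph at 240° (eclipsed): H(0°)/H(0°) eclipsed 0.9; tBu(120°)/H(120°) eclipsed 2.7; CH2Cl(240°)/Ph(240°) eclipsed 3.3 → 6.9 kcal/mol.
Ph at 300° (staggered): CH2Cl(240°)/Ph(300°) gauche 1.3 → 1.3 kcal/mol.
Max at 120° (7.9 kcal/mol), min at 300° (1.3 kcal/mol); barrier = 6.6 kcal/mol.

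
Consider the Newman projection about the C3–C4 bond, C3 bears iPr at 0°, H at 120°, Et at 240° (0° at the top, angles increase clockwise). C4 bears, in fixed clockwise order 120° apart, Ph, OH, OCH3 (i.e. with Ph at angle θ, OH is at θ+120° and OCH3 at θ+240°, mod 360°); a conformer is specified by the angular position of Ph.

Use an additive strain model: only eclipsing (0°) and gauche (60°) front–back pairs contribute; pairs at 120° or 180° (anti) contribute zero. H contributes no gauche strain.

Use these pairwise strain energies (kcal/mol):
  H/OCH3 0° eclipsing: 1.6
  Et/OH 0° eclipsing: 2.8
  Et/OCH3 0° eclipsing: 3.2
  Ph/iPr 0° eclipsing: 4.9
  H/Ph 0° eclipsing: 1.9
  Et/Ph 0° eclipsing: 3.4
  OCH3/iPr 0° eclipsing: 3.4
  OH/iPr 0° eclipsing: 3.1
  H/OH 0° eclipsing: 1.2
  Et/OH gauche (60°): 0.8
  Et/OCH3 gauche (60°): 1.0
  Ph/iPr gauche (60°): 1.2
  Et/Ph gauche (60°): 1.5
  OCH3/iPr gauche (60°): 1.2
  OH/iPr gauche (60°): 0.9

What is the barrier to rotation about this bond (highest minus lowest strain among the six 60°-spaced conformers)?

Ph at 0° (eclipsed): iPr(0°)/Ph(0°) eclipsed 4.9; H(120°)/OH(120°) eclipsed 1.2; Et(240°)/OCH3(240°) eclipsed 3.2 → 9.3 kcal/mol.
Ph at 60° (staggered): iPr(0°)/Ph(60°) gauche 1.2; iPr(0°)/OCH3(300°) gauche 1.2; Et(240°)/OH(180°) gauche 0.8; Et(240°)/OCH3(300°) gauche 1.0 → 4.2 kcal/mol.
Ph at 120° (eclipsed): iPr(0°)/OCH3(0°) eclipsed 3.4; H(120°)/Ph(120°) eclipsed 1.9; Et(240°)/OH(240°) eclipsed 2.8 → 8.1 kcal/mol.
Ph at 180° (staggered): iPr(0°)/OH(300°) gauche 0.9; iPr(0°)/OCH3(60°) gauche 1.2; Et(240°)/Ph(180°) gauche 1.5; Et(240°)/OH(300°) gauche 0.8 → 4.4 kcal/mol.
Ph at 240° (eclipsed): iPr(0°)/OH(0°) eclipsed 3.1; H(120°)/OCH3(120°) eclipsed 1.6; Et(240°)/Ph(240°) eclipsed 3.4 → 8.1 kcal/mol.
Ph at 300° (staggered): iPr(0°)/Ph(300°) gauche 1.2; iPr(0°)/OH(60°) gauche 0.9; Et(240°)/Ph(300°) gauche 1.5; Et(240°)/OCH3(180°) gauche 1.0 → 4.6 kcal/mol.
Max at 0° (9.3 kcal/mol), min at 60° (4.2 kcal/mol); barrier = 5.1 kcal/mol.

5.1 kcal/mol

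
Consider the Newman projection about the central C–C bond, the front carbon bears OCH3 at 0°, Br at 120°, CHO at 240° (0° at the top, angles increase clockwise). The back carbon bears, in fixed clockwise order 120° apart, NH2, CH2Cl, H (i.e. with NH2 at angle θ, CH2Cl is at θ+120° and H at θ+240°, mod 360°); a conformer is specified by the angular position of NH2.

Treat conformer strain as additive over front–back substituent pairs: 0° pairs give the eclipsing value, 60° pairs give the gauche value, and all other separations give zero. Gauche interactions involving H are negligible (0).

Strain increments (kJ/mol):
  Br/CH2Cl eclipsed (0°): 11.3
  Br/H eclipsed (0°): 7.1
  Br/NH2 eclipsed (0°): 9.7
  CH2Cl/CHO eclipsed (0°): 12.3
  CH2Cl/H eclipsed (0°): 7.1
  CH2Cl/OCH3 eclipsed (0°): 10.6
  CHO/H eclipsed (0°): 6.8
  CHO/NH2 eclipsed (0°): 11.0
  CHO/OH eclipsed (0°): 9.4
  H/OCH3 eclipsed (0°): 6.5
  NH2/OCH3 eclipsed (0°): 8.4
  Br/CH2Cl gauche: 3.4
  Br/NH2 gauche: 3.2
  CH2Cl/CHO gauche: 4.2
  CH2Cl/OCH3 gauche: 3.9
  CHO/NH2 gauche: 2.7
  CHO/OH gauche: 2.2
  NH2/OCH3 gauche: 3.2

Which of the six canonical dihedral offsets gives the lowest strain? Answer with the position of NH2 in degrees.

NH2 at 0° (eclipsed): OCH3(0°)/NH2(0°) eclipsed 8.4; Br(120°)/CH2Cl(120°) eclipsed 11.3; CHO(240°)/H(240°) eclipsed 6.8 → 26.5 kJ/mol.
NH2 at 60° (staggered): OCH3(0°)/NH2(60°) gauche 3.2; Br(120°)/NH2(60°) gauche 3.2; Br(120°)/CH2Cl(180°) gauche 3.4; CHO(240°)/CH2Cl(180°) gauche 4.2 → 14.0 kJ/mol.
NH2 at 120° (eclipsed): OCH3(0°)/H(0°) eclipsed 6.5; Br(120°)/NH2(120°) eclipsed 9.7; CHO(240°)/CH2Cl(240°) eclipsed 12.3 → 28.5 kJ/mol.
NH2 at 180° (staggered): OCH3(0°)/CH2Cl(300°) gauche 3.9; Br(120°)/NH2(180°) gauche 3.2; CHO(240°)/NH2(180°) gauche 2.7; CHO(240°)/CH2Cl(300°) gauche 4.2 → 14.0 kJ/mol.
NH2 at 240° (eclipsed): OCH3(0°)/CH2Cl(0°) eclipsed 10.6; Br(120°)/H(120°) eclipsed 7.1; CHO(240°)/NH2(240°) eclipsed 11.0 → 28.7 kJ/mol.
NH2 at 300° (staggered): OCH3(0°)/NH2(300°) gauche 3.2; OCH3(0°)/CH2Cl(60°) gauche 3.9; Br(120°)/CH2Cl(60°) gauche 3.4; CHO(240°)/NH2(300°) gauche 2.7 → 13.2 kJ/mol.
The minimum (13.2 kJ/mol) occurs with NH2 at 300°.

300°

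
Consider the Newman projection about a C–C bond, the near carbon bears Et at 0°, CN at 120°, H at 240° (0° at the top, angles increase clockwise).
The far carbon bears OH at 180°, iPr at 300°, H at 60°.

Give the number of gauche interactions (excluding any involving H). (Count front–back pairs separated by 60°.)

2

Non-H gauche pairs: Et(0°)/iPr(300°); CN(120°)/OH(180°) — 2 interactions.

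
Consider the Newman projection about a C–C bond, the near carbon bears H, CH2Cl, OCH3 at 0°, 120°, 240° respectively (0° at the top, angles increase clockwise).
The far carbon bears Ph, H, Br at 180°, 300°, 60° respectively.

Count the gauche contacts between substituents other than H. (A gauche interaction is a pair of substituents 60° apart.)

3

Non-H gauche pairs: CH2Cl(120°)/Ph(180°); CH2Cl(120°)/Br(60°); OCH3(240°)/Ph(180°) — 3 interactions.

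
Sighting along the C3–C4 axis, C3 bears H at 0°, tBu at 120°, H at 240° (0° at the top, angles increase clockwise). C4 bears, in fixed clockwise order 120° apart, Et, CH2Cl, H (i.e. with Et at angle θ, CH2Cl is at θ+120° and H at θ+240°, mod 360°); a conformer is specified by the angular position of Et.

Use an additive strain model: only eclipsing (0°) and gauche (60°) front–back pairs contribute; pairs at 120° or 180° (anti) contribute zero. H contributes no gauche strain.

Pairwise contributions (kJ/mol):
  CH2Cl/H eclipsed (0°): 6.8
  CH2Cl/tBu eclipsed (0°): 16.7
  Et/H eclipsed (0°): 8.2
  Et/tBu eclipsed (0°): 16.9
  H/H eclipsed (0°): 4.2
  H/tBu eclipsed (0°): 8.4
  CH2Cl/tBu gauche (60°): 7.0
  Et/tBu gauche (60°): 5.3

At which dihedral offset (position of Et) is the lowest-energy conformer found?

Et at 0° is eclipsed. H at 0° is eclipsed with Et at 0° (8.2); tBu at 120° is eclipsed with CH2Cl at 120° (16.7); H at 240° is eclipsed with H at 240° (4.2). Total 29.1 kJ/mol.
Et at 60° is staggered. tBu at 120° is gauche with Et at 60° (5.3); tBu at 120° is gauche with CH2Cl at 180° (7.0). Total 12.3 kJ/mol.
Et at 120° is eclipsed. H at 0° is eclipsed with H at 0° (4.2); tBu at 120° is eclipsed with Et at 120° (16.9); H at 240° is eclipsed with CH2Cl at 240° (6.8). Total 27.9 kJ/mol.
Et at 180° is staggered. tBu at 120° is gauche with Et at 180° (5.3). Total 5.3 kJ/mol.
Et at 240° is eclipsed. H at 0° is eclipsed with CH2Cl at 0° (6.8); tBu at 120° is eclipsed with H at 120° (8.4); H at 240° is eclipsed with Et at 240° (8.2). Total 23.4 kJ/mol.
Et at 300° is staggered. tBu at 120° is gauche with CH2Cl at 60° (7.0). Total 7.0 kJ/mol.
The minimum (5.3 kJ/mol) occurs with Et at 180°.

180°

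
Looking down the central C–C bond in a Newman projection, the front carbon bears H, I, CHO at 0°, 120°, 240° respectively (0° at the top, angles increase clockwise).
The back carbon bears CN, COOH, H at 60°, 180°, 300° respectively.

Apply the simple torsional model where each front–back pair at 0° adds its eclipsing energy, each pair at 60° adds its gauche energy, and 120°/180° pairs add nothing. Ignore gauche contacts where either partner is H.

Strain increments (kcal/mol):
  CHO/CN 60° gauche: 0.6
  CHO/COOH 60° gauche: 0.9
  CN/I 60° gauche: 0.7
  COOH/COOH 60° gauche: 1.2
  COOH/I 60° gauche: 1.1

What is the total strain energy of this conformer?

2.7 kcal/mol

This conformer (staggered): I(120°)/CN(60°) gauche 0.7; I(120°)/COOH(180°) gauche 1.1; CHO(240°)/COOH(180°) gauche 0.9 → 2.7 kcal/mol.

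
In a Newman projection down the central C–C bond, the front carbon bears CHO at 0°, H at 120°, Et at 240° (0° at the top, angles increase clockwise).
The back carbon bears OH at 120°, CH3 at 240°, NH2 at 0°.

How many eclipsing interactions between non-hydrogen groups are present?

Non-H eclipsing pairs: CHO(0°)/NH2(0°); Et(240°)/CH3(240°) — 2 interactions.

2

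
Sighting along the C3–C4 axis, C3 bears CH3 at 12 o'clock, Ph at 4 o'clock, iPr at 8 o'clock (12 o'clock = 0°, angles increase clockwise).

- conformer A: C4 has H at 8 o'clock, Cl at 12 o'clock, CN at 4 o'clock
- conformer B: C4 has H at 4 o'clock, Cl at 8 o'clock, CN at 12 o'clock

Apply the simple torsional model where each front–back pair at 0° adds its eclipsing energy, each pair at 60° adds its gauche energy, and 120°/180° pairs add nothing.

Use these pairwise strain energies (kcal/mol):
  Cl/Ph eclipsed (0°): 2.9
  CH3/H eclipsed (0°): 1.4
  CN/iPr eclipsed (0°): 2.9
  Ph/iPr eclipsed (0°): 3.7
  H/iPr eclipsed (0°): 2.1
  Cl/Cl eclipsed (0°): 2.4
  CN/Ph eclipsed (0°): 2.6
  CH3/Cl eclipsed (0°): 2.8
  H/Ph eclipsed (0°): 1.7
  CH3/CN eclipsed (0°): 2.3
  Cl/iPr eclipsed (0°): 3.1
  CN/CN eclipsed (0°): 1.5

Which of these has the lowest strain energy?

A is eclipsed. CH3 at 0° is eclipsed with Cl at 0° (2.8); Ph at 120° is eclipsed with CN at 120° (2.6); iPr at 240° is eclipsed with H at 240° (2.1). Total 7.5 kcal/mol.
B is eclipsed. CH3 at 0° is eclipsed with CN at 0° (2.3); Ph at 120° is eclipsed with H at 120° (1.7); iPr at 240° is eclipsed with Cl at 240° (3.1). Total 7.1 kcal/mol.
B has the lowest total (7.1 kcal/mol).

B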